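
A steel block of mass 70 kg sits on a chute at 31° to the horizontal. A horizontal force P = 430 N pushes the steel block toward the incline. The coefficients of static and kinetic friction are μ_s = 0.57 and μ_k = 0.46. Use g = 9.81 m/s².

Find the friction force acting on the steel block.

f ≈ 14.9 N (down the incline)

The horizontal push has a component P sin θ into the surface, so N = m g cos θ + P sin θ = 588.6 + 221.5 = 810.1 N.
Parallel to the incline: P cos θ − m g sin θ = 368.6 − 353.7 = 14.91 N; the friction needed to balance this is 14.91 N acting down the slope.
The limit of static friction is μ_s N = 461.7 N.
|f_req| = 14.91 ≤ 461.7 N → the steel block is in equilibrium; friction equals the required value.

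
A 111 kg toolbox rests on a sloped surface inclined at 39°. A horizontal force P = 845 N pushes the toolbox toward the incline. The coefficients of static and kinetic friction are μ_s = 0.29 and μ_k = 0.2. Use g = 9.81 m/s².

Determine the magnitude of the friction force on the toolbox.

f ≈ 28.6 N (up the incline)

The horizontal push has a component P sin θ into the surface, so N = m g cos θ + P sin θ = 846.2 + 531.8 = 1378 N.
Along the incline, the net driving force (taking up-slope positive) is P cos θ − m g sin θ = 656.7 − 685.3 = -28.58 N, so equilibrium requires friction f = 28.58 N (up-slope).
Maximum static friction: μ_s N = 0.29 × 1378 = 399.6 N.
|f_req| = 28.58 ≤ 399.6 N → the toolbox is in equilibrium; friction equals the required value.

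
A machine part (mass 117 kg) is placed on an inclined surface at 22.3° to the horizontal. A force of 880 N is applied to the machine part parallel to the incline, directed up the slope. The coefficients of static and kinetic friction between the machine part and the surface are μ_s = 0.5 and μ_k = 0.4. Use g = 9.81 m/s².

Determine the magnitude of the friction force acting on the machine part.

The normal reaction is N = m g cos θ = 1062 N.
For equilibrium along the incline the friction force must supply f = m g sin θ − P = 435.5 − 880 = -444.5 N (positive meaning up-slope).
Maximum static friction available: μ_s N = 0.5 × 1062 = 531 N.
Since |-444.5| ≤ 531 N, the machine part remains in static equilibrium and friction takes exactly the required value.

f ≈ 444 N (down the incline)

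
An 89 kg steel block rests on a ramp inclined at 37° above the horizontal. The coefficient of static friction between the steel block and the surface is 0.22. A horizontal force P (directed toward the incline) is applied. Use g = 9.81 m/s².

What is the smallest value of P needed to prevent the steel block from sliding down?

The steel block tends to slide down (tan θ > μ_s), so at the point of impending slip friction acts up-slope at its limit: f = μ_s N.
Perpendicular to the incline: N = m g cos θ + P sin θ.
Along the incline: P cos θ + μ_s N = m g sin θ, i.e. P cos θ + μ_s (m g cos θ + P sin θ) = m g sin θ.
Solving, P (cos θ + μ_s sin θ) = m g (sin θ − μ_s cos θ), so P = 873×0.4261/0.931 = 400 N.

P_min ≈ 400 N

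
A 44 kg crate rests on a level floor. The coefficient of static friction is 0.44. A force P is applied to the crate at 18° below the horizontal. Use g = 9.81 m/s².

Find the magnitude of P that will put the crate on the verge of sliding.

N = m g + P sin α (the push presses the crate into the level floor).
At impending slip, P cos α = μ_s N = μ_s (m g + P sin α).
Solving: P (cos α − μ_s sin α) = μ_s m g → P = 0.44×432/(cos 18° − 0.44 sin 18°) = 190/0.8151 = 233 N.

P ≈ 233 N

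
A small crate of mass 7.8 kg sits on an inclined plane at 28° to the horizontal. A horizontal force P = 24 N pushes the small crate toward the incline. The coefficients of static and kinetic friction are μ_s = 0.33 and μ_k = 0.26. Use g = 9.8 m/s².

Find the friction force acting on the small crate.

f ≈ 14.7 N (up the incline)

Normal direction: N = m g cos θ + P sin θ = 78.76 N.
Along the incline, the net driving force (taking up-slope positive) is P cos θ − m g sin θ = 21.19 − 35.89 = -14.7 N, so equilibrium requires friction f = 14.7 N (up-slope).
The limit of static friction is μ_s N = 25.99 N.
Since 14.7 N is within the 25.99 N limit, the small crate stays put and friction is exactly 14.7 N.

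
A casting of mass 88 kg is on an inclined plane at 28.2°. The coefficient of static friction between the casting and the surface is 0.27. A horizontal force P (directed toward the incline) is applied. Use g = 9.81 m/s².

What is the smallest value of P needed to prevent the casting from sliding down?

The casting tends to slide down (tan θ > μ_s), so at the point of impending slip friction acts up-slope at its limit: f = μ_s N.
Perpendicular to the incline: N = m g cos θ + P sin θ.
Along the incline: P cos θ + μ_s N = m g sin θ, i.e. P cos θ + μ_s (m g cos θ + P sin θ) = m g sin θ.
Solving, P (cos θ + μ_s sin θ) = m g (sin θ − μ_s cos θ), so P = 863×0.2346/1.009 = 201 N.

P_min ≈ 201 N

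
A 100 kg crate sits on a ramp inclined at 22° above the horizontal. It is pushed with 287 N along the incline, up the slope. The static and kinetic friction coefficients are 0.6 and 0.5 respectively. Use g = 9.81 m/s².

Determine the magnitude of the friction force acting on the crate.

f ≈ 80.5 N (up the incline)

Normal force: N = m g cos θ = 100 × 9.81 × cos 22° = 909.6 N.
The friction needed for equilibrium is m g sin θ − P = 367.5 − 287 = 80.49 N, measured positive up-slope.
Static friction can supply at most μ_s N = 545.7 N.
Since |80.49| ≤ 545.7 N, no slip — friction simply equals what equilibrium demands.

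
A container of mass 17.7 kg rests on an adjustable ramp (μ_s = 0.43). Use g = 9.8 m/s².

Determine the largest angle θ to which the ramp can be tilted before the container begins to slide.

At the slip threshold, m g sin θ = μ_s · m g cos θ, so tan θ = μ_s.
θ_max = arctan(0.43) = 23.3°.

θ_max ≈ 23.3°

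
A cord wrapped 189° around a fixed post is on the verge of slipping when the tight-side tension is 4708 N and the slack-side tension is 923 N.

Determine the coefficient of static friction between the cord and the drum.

μ ≈ 0.494

T₂/T₁ = e^{μβ} → μ = ln(T₂/T₁)/β.
β = 189° = 3.299 rad.
μ = ln(4708/923)/3.299 = ln(5.101)/3.299 = 0.494.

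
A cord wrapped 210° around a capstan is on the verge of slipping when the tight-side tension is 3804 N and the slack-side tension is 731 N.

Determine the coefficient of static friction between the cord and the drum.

μ ≈ 0.45

T₂/T₁ = e^{μβ} → μ = ln(T₂/T₁)/β.
β = 210° = 3.665 rad.
μ = ln(3804/731)/3.665 = ln(5.204)/3.665 = 0.45.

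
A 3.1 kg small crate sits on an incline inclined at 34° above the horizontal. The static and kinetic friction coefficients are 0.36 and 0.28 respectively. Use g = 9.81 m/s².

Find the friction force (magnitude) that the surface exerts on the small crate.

The normal reaction is N = m g cos θ = 25.21 N.
For equilibrium along the incline, friction must balance the weight component: f = m g sin θ = 17.01 N up the slope.
The static-friction ceiling is μ_s N = 0.36 × 25.21 = 9.076 N.
|17.01| exceeds 9.076 N, so the small crate slips down-slope; friction is kinetic, f = μ_k N = 0.28×25.21 = 7.06 N.

f ≈ 7.06 N (up the incline)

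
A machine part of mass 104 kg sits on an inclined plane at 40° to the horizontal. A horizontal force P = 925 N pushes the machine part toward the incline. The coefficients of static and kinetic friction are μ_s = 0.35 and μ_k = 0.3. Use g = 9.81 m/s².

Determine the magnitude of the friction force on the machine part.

f ≈ 52.8 N (down the incline)

Resolve perpendicular to the incline: N = m g cos θ + P sin θ = 104×9.81×cos 40° + 925×sin 40° = 1376 N.
Parallel to the incline: P cos θ − m g sin θ = 708.6 − 655.8 = 52.79 N; the friction needed to balance this is 52.79 N acting down the slope.
The limit of static friction is μ_s N = 481.6 N.
Since 52.79 N is within the 481.6 N limit, the machine part stays put and friction is exactly 52.8 N.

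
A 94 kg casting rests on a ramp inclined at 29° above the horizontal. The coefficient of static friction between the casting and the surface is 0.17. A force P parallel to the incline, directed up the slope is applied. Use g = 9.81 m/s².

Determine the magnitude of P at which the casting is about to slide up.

P ≈ 584 N

At impending motion up the slope, friction acts down-slope at its limit: f = μ_s N.
P is parallel to the surface, so N = m g cos θ = 807 N.
Along the incline: P = m g sin θ + μ_s N = 447 + 0.17×807 = 584 N.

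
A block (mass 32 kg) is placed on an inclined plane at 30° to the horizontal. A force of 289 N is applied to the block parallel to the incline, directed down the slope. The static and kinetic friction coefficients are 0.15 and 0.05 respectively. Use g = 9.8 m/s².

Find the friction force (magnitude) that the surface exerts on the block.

f ≈ 13.6 N (up the incline)

The normal reaction is N = m g cos θ = 271.6 N.
The friction needed for equilibrium is m g sin θ + P = 156.8 + 289 = 445.8 N, measured positive up-slope.
The static-friction ceiling is μ_s N = 0.15 × 271.6 = 40.74 N.
|445.8| exceeds 40.74 N, so the block slips down-slope; friction is kinetic, f = μ_k N = 0.05×271.6 = 13.6 N.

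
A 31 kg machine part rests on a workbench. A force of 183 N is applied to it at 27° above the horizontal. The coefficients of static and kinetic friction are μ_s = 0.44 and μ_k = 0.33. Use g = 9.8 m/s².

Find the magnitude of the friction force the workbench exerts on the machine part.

f ≈ 72.8 N

N = m g − P sin α = 303.8 − 183×sin 27° = 220.7 N.
For equilibrium, f = P cos α = 183×cos 27° = 163.1 N.
μ_s N = 0.44 × 220.7 = 97.12 N.
163.1 > 97.12 N → the machine part slides; f = μ_k N = 0.33×220.7 = 72.8 N.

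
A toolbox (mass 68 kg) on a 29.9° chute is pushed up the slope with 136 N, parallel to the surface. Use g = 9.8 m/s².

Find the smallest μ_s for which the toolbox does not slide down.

N = m g cos θ = 577.7 N.
Friction must make up the shortfall along the incline: f = m g sin θ − P = 332.2 − 136 = 196.2 N.
At the threshold f = μ_s N, so μ_s,min = 196.2/577.7 = 0.34.

μ_s,min ≈ 0.34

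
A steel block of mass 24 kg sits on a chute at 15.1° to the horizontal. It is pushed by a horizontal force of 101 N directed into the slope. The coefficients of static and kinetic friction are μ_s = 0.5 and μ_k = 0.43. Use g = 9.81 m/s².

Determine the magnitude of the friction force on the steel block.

f ≈ 36.2 N (down the incline)

Resolve perpendicular to the incline: N = m g cos θ + P sin θ = 24×9.81×cos 15.1° + 101×sin 15.1° = 253.6 N.
Along the incline, the net driving force (taking up-slope positive) is P cos θ − m g sin θ = 97.51 − 61.33 = 36.18 N, so equilibrium requires friction f = -36.18 N (down-slope).
Maximum static friction: μ_s N = 0.5 × 253.6 = 126.8 N.
Since 36.18 N is within the 126.8 N limit, the steel block stays put and friction is exactly 36.2 N.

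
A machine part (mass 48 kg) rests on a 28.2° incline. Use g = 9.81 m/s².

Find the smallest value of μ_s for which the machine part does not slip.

At the slip threshold m g sin θ = μ_s m g cos θ, so μ_s,min = tan θ.
μ_s,min = tan 28.2° = 0.536.

μ_s,min ≈ 0.536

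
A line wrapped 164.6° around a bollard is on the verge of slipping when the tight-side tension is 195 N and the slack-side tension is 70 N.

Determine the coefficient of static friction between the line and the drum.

T₂/T₁ = e^{μβ} → μ = ln(T₂/T₁)/β.
β = 164.6° = 2.873 rad.
μ = ln(195/70)/2.873 = ln(2.786)/2.873 = 0.357.

μ ≈ 0.357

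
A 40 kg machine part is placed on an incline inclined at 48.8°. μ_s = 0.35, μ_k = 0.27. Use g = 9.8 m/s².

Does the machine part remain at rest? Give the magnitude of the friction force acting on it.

N = m g cos θ = 258 N.
Down-slope weight component: m g sin θ = 295 N.
μ_s N = 90.4 N.
295 > 90.4 N, so it slides; kinetic friction f = μ_k N = 0.27×258 = 69.7 N.

f ≈ 69.7 N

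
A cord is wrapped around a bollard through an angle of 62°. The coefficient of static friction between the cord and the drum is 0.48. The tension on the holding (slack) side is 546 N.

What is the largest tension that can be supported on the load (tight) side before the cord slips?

At impending slip the capstan equation gives T₂/T₁ = e^{μβ} with β in radians.
β = 62° × π/180 = 1.082 rad.
e^{μβ} = e^{0.48×1.082} = 1.681.
T₂ = T₁ · e^{μβ} = 546 × 1.681 = 918 N.

T_max ≈ 918 N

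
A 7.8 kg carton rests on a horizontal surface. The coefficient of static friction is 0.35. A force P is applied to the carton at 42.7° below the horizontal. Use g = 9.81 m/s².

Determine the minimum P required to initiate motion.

P ≈ 53.8 N

N = m g + P sin α (the push presses the carton into the horizontal surface).
At impending slip, P cos α = μ_s N = μ_s (m g + P sin α).
Solving: P (cos α − μ_s sin α) = μ_s m g → P = 0.35×76.5/(cos 42.7° − 0.35 sin 42.7°) = 26.8/0.4976 = 53.8 N.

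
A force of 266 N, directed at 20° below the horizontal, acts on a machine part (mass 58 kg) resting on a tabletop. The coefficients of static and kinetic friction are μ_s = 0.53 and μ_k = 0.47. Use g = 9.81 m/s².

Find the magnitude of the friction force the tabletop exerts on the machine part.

f ≈ 250 N

Vertical equilibrium gives N = m g + P sin α = 660 N.
Horizontally, friction must balance P cos α = 250 N.
The static-friction limit is μ_s N = 349.8 N.
Since 250 N does not exceed the limit, the machine part stays at rest and f = 250 N.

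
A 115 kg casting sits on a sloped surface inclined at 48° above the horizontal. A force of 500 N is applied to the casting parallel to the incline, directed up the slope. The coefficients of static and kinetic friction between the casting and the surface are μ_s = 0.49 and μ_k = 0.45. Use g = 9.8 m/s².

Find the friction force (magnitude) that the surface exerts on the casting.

f ≈ 338 N (up the incline)

The normal reaction is N = m g cos θ = 754.1 N.
The friction needed for equilibrium is m g sin θ − P = 837.5 − 500 = 337.5 N, measured positive up-slope.
Static friction can supply at most μ_s N = 369.5 N.
Since |337.5| ≤ 369.5 N, no slip — friction simply equals what equilibrium demands.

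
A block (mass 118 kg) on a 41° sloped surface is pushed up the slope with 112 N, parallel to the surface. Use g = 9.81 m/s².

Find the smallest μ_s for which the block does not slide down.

N = m g cos θ = 873.6 N.
Friction must make up the shortfall along the incline: f = m g sin θ − P = 759.4 − 112 = 647.4 N.
At the threshold f = μ_s N, so μ_s,min = 647.4/873.6 = 0.741.

μ_s,min ≈ 0.741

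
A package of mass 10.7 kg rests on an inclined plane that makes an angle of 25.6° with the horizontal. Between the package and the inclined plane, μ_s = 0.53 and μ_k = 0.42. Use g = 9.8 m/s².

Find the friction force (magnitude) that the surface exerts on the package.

f ≈ 45.3 N (up the incline)

Normal force: N = m g cos θ = 10.7 × 9.8 × cos 25.6° = 94.57 N.
For equilibrium along the incline, friction must balance the weight component: f = m g sin θ = 45.31 N up the slope.
Static friction can supply at most μ_s N = 50.12 N.
Since |45.31| ≤ 50.12 N, no slip — friction simply equals what equilibrium demands.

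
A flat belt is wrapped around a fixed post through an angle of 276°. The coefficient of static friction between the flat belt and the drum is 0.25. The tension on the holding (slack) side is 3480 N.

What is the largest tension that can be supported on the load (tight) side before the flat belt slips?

T_max ≈ 11600 N

At impending slip the capstan equation gives T₂/T₁ = e^{μβ} with β in radians.
β = 276° × π/180 = 4.817 rad.
e^{μβ} = e^{0.25×4.817} = 3.334.
T₂ = T₁ · e^{μβ} = 3480 × 3.334 = 11600 N.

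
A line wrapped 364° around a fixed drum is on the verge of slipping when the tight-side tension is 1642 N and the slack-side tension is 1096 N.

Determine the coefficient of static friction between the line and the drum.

T₂/T₁ = e^{μβ} → μ = ln(T₂/T₁)/β.
β = 364° = 6.353 rad.
μ = ln(1642/1096)/6.353 = ln(1.498)/6.353 = 0.0636.

μ ≈ 0.0636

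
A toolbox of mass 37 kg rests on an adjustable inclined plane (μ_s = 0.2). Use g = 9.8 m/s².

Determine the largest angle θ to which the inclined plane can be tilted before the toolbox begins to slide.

At the slip threshold, m g sin θ = μ_s · m g cos θ, so tan θ = μ_s.
θ_max = arctan(0.2) = 11.3°.

θ_max ≈ 11.3°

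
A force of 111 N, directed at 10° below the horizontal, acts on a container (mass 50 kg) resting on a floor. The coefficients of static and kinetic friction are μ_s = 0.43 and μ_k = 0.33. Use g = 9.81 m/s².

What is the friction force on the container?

The vertical component of P adds to the normal force: N = m g + P sin α = 490.5 + 19.27 = 509.8 N.
Horizontally, friction must balance P cos α = 109.3 N.
The static-friction limit is μ_s N = 219.2 N.
Since 109.3 N does not exceed the limit, the container stays at rest and f = 109 N.

f ≈ 109 N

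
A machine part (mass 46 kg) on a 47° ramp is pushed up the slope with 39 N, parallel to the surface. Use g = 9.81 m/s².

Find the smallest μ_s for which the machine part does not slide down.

N = m g cos θ = 307.8 N.
Friction must make up the shortfall along the incline: f = m g sin θ − P = 330 − 39 = 291 N.
At the threshold f = μ_s N, so μ_s,min = 291/307.8 = 0.946.

μ_s,min ≈ 0.946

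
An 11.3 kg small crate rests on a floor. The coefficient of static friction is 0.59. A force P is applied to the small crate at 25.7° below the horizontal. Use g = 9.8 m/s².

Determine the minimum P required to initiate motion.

N = m g + P sin α (the push presses the small crate into the floor).
At impending slip, P cos α = μ_s N = μ_s (m g + P sin α).
Solving: P (cos α − μ_s sin α) = μ_s m g → P = 0.59×111/(cos 25.7° − 0.59 sin 25.7°) = 65.3/0.6452 = 101 N.

P ≈ 101 N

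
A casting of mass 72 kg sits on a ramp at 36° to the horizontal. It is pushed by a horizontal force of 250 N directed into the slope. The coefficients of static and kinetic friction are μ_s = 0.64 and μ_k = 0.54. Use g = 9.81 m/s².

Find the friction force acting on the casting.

f ≈ 213 N (up the incline)

Normal direction: N = m g cos θ + P sin θ = 718.4 N.
Parallel to the incline: P cos θ − m g sin θ = 202.3 − 415.2 = -212.9 N; the friction needed to balance this is 212.9 N acting up the slope.
Maximum static friction: μ_s N = 0.64 × 718.4 = 459.8 N.
|f_req| = 212.9 ≤ 459.8 N → the casting is in equilibrium; friction equals the required value.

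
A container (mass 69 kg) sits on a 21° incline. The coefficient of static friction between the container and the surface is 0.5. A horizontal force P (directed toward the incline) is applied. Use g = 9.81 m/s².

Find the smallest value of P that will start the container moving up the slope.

P ≈ 740 N

At impending motion up the slope, friction acts down-slope at its limit: f = μ_s N.
Perpendicular to the incline: N = m g cos θ + P sin θ.
Along the incline: P cos θ = m g sin θ + μ_s N = m g sin θ + μ_s (m g cos θ + P sin θ).
Solving, P (cos θ − μ_s sin θ) = m g (sin θ + μ_s cos θ), so P = 69×9.81×(sin 21° + 0.5 cos 21°)/(cos 21° − 0.5 sin 21°) = 677×0.8252/0.7544 = 740 N.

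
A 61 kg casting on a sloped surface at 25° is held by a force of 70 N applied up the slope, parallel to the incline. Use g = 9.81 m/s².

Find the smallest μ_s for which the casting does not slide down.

N = m g cos θ = 542.3 N.
Friction must make up the shortfall along the incline: f = m g sin θ − P = 252.9 − 70 = 182.9 N.
At the threshold f = μ_s N, so μ_s,min = 182.9/542.3 = 0.337.

μ_s,min ≈ 0.337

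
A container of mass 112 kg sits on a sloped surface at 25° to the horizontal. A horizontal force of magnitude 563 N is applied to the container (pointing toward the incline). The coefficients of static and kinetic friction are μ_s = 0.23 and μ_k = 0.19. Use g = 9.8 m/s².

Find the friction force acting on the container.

Normal direction: N = m g cos θ + P sin θ = 1233 N.
Along the incline, the net driving force (taking up-slope positive) is P cos θ − m g sin θ = 510.3 − 463.9 = 46.39 N, so equilibrium requires friction f = -46.39 N (down-slope).
Maximum static friction: μ_s N = 0.23 × 1233 = 283.5 N.
|f_req| = 46.39 ≤ 283.5 N → the container is in equilibrium; friction equals the required value.

f ≈ 46.4 N (down the incline)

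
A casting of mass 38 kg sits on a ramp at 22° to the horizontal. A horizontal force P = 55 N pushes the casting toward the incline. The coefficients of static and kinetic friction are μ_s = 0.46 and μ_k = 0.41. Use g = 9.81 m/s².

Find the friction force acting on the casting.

Resolve perpendicular to the incline: N = m g cos θ + P sin θ = 38×9.81×cos 22° + 55×sin 22° = 366.2 N.
Parallel to the incline: P cos θ − m g sin θ = 51 − 139.6 = -88.65 N; the friction needed to balance this is 88.65 N acting up the slope.
The limit of static friction is μ_s N = 168.5 N.
Since 88.65 N is within the 168.5 N limit, the casting stays put and friction is exactly 88.7 N.

f ≈ 88.7 N (up the incline)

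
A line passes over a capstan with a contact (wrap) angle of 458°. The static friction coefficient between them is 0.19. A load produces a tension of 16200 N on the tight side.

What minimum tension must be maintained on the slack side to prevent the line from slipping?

T_min ≈ 3550 N

Capstan equation at impending slip: T_tight/T_slack = e^{μβ}.
β = 458° = 7.994 rad; e^{μβ} = e^{0.19×7.994} = 4.567.
T_slack = T_tight / e^{μβ} = 16200 / 4.567 = 3550 N.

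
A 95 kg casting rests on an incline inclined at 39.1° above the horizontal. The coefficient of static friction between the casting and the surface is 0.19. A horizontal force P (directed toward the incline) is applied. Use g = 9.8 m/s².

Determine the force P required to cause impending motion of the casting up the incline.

P ≈ 1100 N

At impending motion up the slope, friction acts down-slope at its limit: f = μ_s N.
Perpendicular to the incline: N = m g cos θ + P sin θ.
Along the incline: P cos θ = m g sin θ + μ_s N = m g sin θ + μ_s (m g cos θ + P sin θ).
Solving, P (cos θ − μ_s sin θ) = m g (sin θ + μ_s cos θ), so P = 95×9.8×(sin 39.1° + 0.19 cos 39.1°)/(cos 39.1° − 0.19 sin 39.1°) = 931×0.7781/0.6562 = 1100 N.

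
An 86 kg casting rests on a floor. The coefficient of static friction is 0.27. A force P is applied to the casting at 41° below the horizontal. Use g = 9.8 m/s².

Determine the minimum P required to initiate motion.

P ≈ 394 N

N = m g + P sin α (the push presses the casting into the floor).
At impending slip, P cos α = μ_s N = μ_s (m g + P sin α).
Solving: P (cos α − μ_s sin α) = μ_s m g → P = 0.27×843/(cos 41° − 0.27 sin 41°) = 228/0.5776 = 394 N.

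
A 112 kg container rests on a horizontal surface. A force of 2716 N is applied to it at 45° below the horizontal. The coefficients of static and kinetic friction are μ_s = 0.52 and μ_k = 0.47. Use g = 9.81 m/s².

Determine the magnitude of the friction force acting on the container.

f ≈ 1420 N

N = m g + P sin α = 1099 + 2716×sin 45° = 3019 N.
The horizontal driving force is P cos α = 1921 N, so equilibrium needs friction f = 1921 N.
The static-friction limit is μ_s N = 1570 N.
The required friction exceeds μ_s N, so the container moves and f = μ_k N = 1420 N.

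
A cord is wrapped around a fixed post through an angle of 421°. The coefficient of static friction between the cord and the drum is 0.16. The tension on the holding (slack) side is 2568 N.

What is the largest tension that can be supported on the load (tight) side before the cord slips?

At impending slip the capstan equation gives T₂/T₁ = e^{μβ} with β in radians.
β = 421° × π/180 = 7.348 rad.
e^{μβ} = e^{0.16×7.348} = 3.24.
T₂ = T₁ · e^{μβ} = 2568 × 3.24 = 8320 N.

T_max ≈ 8320 N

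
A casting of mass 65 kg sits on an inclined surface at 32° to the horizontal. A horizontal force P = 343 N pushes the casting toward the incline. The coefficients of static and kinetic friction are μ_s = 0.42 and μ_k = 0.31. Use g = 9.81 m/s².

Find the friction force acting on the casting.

f ≈ 47 N (up the incline)

The horizontal push has a component P sin θ into the surface, so N = m g cos θ + P sin θ = 540.8 + 181.8 = 722.5 N.
Along the incline, the net driving force (taking up-slope positive) is P cos θ − m g sin θ = 290.9 − 337.9 = -47.02 N, so equilibrium requires friction f = 47.02 N (up-slope).
Maximum static friction: μ_s N = 0.42 × 722.5 = 303.5 N.
|f_req| = 47.02 ≤ 303.5 N → the casting is in equilibrium; friction equals the required value.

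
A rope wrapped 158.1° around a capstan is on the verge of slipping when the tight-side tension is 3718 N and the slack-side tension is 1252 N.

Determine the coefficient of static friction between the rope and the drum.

μ ≈ 0.394

T₂/T₁ = e^{μβ} → μ = ln(T₂/T₁)/β.
β = 158.1° = 2.759 rad.
μ = ln(3718/1252)/2.759 = ln(2.97)/2.759 = 0.394.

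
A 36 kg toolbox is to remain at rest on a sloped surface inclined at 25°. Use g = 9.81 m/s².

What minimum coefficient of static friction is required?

μ_s,min ≈ 0.466

At the slip threshold m g sin θ = μ_s m g cos θ, so μ_s,min = tan θ.
μ_s,min = tan 25° = 0.466.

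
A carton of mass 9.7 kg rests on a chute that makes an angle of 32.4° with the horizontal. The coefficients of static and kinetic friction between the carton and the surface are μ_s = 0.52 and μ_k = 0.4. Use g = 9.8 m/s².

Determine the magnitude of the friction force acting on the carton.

f ≈ 32.1 N (up the incline)

The normal reaction is N = m g cos θ = 80.26 N.
For equilibrium along the incline, friction must balance the weight component: f = m g sin θ = 50.94 N up the slope.
Maximum static friction available: μ_s N = 0.52 × 80.26 = 41.74 N.
Since |50.94| > 41.74 N, static friction cannot hold it; the carton slides down the incline and kinetic friction applies: f = μ_k N = 0.4 × 80.26 = 32.1 N.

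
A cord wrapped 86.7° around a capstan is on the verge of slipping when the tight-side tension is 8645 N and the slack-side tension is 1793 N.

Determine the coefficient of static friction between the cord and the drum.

μ ≈ 1.04

T₂/T₁ = e^{μβ} → μ = ln(T₂/T₁)/β.
β = 86.7° = 1.513 rad.
μ = ln(8645/1793)/1.513 = ln(4.822)/1.513 = 1.04.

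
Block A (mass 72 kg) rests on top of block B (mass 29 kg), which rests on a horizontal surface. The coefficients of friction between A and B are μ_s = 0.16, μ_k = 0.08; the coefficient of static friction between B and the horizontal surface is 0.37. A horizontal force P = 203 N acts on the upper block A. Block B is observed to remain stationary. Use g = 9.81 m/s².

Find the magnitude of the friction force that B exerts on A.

f ≈ 56.5 N

Between the blocks, N₁ = m_A g = 706.3 N.
So the A–B interface can sustain at most μ_s N₁ = 113 N of static friction.
P = 203 N exceeds that limit, so A slips over B and the interface friction becomes kinetic: f₁ = μ_k N₁ = 0.08×706.3 = 56.5 N.
B experiences an equal 56.5 N forward from A (third law). B is in equilibrium, so the floor supplies f₂ = 56.5 N of static friction (limit μ_s(m_A+m_B)g = 366.6 N, not exceeded).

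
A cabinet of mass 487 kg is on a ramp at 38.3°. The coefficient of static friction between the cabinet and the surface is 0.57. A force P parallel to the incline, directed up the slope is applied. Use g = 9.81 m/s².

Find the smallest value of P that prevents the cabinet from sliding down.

The cabinet tends to slide down (tan θ > μ_s), so at the point of impending slip friction acts up-slope at its limit: f = μ_s N.
P is parallel to the surface, so N = m g cos θ = 3750 N.
Along the incline: P + μ_s N = m g sin θ, so P = 2960 − 0.57×3750 = 824 N.

P_min ≈ 824 N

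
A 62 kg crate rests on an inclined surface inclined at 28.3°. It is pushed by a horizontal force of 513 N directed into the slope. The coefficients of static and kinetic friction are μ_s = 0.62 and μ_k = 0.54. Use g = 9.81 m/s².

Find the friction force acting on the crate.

f ≈ 163 N (down the incline)

Resolve perpendicular to the incline: N = m g cos θ + P sin θ = 62×9.81×cos 28.3° + 513×sin 28.3° = 778.7 N.
Parallel to the incline: P cos θ − m g sin θ = 451.7 − 288.3 = 163.3 N; the friction needed to balance this is 163.3 N acting down the slope.
The limit of static friction is μ_s N = 482.8 N.
|f_req| = 163.3 ≤ 482.8 N → the crate is in equilibrium; friction equals the required value.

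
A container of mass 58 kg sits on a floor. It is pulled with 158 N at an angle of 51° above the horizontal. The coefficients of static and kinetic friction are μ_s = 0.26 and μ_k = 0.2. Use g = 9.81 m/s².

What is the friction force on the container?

N = m g − P sin α = 569 − 158×sin 51° = 446.2 N.
Horizontally, friction must balance P cos α = 99.43 N.
μ_s N = 0.26 × 446.2 = 116 N.
99.43 ≤ 116 N → static; friction equals the required 99.4 N.

f ≈ 99.4 N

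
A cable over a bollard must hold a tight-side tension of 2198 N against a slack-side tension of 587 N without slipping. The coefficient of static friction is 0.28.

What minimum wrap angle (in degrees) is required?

β_min ≈ 270°

T₂/T₁ = e^{μβ} → β = ln(T₂/T₁)/μ.
β = ln(2198/587)/0.28 = 1.32/0.28 = 4.715 rad.
In degrees: β = 4.715 × 180/π = 270°.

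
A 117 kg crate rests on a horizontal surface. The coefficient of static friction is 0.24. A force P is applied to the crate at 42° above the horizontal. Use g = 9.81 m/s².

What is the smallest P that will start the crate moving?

N = m g − P sin α (the pull lifts the crate).
At impending slip, P cos α = μ_s N = μ_s (m g − P sin α).
Solving: P (cos α + μ_s sin α) = μ_s m g → P = 0.24×1150/(cos 42° + 0.24 sin 42°) = 275/0.9037 = 305 N.

P ≈ 305 N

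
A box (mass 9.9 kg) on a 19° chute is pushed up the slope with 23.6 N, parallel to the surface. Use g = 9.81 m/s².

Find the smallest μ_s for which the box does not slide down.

μ_s,min ≈ 0.0873

N = m g cos θ = 91.83 N.
Friction must make up the shortfall along the incline: f = m g sin θ − P = 31.62 − 23.6 = 8.019 N.
At the threshold f = μ_s N, so μ_s,min = 8.019/91.83 = 0.0873.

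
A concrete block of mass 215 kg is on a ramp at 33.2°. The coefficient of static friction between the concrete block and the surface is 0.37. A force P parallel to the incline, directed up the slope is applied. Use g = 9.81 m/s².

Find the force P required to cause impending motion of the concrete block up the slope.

At impending motion up the slope, friction acts down-slope at its limit: f = μ_s N.
P is parallel to the surface, so N = m g cos θ = 1760 N.
Along the incline: P = m g sin θ + μ_s N = 1150 + 0.37×1760 = 1810 N.

P ≈ 1810 N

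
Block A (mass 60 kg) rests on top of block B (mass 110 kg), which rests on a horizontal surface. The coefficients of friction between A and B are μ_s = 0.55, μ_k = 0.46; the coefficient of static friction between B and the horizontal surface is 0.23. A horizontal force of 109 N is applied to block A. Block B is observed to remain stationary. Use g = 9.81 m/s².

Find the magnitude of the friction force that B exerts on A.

Normal force at the A–B interface: N₁ = m_A g = 588.6 N.
So the A–B interface can sustain at most μ_s N₁ = 323.7 N of static friction.
P = 109 N is within that limit, so A and B move together (both at rest); the A–B friction is simply f₁ = P = 109 N.
By Newton's third law B feels 109 N forward from A. With B stationary, the floor's static friction on B balances it: f₂ = 109 N (well within μ_s(m_A+m_B)g = 383.6 N).

f ≈ 109 N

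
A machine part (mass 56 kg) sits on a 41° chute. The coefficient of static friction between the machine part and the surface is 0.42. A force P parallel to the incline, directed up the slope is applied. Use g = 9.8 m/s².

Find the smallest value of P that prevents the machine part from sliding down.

The machine part tends to slide down (tan θ > μ_s), so at the point of impending slip friction acts up-slope at its limit: f = μ_s N.
P is parallel to the surface, so N = m g cos θ = 414 N.
Along the incline: P + μ_s N = m g sin θ, so P = 360 − 0.42×414 = 186 N.

P_min ≈ 186 N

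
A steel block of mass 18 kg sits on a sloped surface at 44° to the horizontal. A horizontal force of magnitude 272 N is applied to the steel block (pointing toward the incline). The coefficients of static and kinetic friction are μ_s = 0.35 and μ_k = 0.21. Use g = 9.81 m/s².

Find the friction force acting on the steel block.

The horizontal push has a component P sin θ into the surface, so N = m g cos θ + P sin θ = 127 + 188.9 = 316 N.
Parallel to the incline: P cos θ − m g sin θ = 195.7 − 122.7 = 73 N; the friction needed to balance this is 73 N acting down the slope.
The limit of static friction is μ_s N = 110.6 N.
Since 73 N is within the 110.6 N limit, the steel block stays put and friction is exactly 73 N.

f ≈ 73 N (down the incline)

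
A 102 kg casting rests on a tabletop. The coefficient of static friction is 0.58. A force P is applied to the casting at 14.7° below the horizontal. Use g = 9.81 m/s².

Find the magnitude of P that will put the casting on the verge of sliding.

N = m g + P sin α (the push presses the casting into the tabletop).
At impending slip, P cos α = μ_s N = μ_s (m g + P sin α).
Solving: P (cos α − μ_s sin α) = μ_s m g → P = 0.58×1000/(cos 14.7° − 0.58 sin 14.7°) = 580/0.8201 = 708 N.

P ≈ 708 N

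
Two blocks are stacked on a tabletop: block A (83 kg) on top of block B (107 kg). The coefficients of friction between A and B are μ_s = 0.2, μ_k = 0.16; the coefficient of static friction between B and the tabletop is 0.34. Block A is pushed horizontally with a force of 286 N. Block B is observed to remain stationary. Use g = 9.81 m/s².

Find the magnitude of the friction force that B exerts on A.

Between the blocks, N₁ = m_A g = 814.2 N.
So the A–B interface can sustain at most μ_s N₁ = 162.8 N of static friction.
P = 286 N exceeds that limit, so A slips over B and the interface friction becomes kinetic: f₁ = μ_k N₁ = 0.16×814.2 = 130 N.
By Newton's third law B feels 130 N forward from A. With B stationary, the floor's static friction on B balances it: f₂ = 130 N (well within μ_s(m_A+m_B)g = 633.7 N).

f ≈ 130 N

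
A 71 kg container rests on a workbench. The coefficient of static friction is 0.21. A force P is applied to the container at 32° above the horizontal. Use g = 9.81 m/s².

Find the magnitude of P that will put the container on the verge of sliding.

P ≈ 152 N

N = m g − P sin α (the pull lifts the container).
At impending slip, P cos α = μ_s N = μ_s (m g − P sin α).
Solving: P (cos α + μ_s sin α) = μ_s m g → P = 0.21×697/(cos 32° + 0.21 sin 32°) = 146/0.9593 = 152 N.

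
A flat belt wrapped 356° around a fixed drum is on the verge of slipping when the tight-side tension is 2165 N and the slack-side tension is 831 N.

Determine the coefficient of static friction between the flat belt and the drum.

T₂/T₁ = e^{μβ} → μ = ln(T₂/T₁)/β.
β = 356° = 6.213 rad.
μ = ln(2165/831)/6.213 = ln(2.605)/6.213 = 0.154.

μ ≈ 0.154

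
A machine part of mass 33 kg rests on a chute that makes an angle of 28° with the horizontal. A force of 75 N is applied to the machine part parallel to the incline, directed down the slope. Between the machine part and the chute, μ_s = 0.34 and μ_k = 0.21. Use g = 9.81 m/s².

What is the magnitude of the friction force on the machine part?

Normal force: N = m g cos θ = 33 × 9.81 × cos 28° = 285.8 N.
Parallel to the incline, ΣF = 0 gives f = m g sin θ + P = 152 + 75 = 227 N (up-slope positive).
Static friction can supply at most μ_s N = 97.18 N.
|227| exceeds 97.18 N, so the machine part slips down-slope; friction is kinetic, f = μ_k N = 0.21×285.8 = 60 N.

f ≈ 60 N (up the incline)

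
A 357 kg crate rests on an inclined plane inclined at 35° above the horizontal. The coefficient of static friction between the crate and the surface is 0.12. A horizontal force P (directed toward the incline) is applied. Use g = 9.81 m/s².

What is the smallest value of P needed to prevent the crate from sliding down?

The crate tends to slide down (tan θ > μ_s), so at the point of impending slip friction acts up-slope at its limit: f = μ_s N.
Perpendicular to the incline: N = m g cos θ + P sin θ.
Along the incline: P cos θ + μ_s N = m g sin θ, i.e. P cos θ + μ_s (m g cos θ + P sin θ) = m g sin θ.
Solving, P (cos θ + μ_s sin θ) = m g (sin θ − μ_s cos θ), so P = 3500×0.4753/0.888 = 1870 N.

P_min ≈ 1870 N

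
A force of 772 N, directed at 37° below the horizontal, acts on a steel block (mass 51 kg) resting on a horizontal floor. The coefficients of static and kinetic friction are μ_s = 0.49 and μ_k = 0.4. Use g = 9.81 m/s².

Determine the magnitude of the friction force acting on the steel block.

f ≈ 386 N

The vertical component of P adds to the normal force: N = m g + P sin α = 500.3 + 464.6 = 964.9 N.
The horizontal driving force is P cos α = 616.5 N, so equilibrium needs friction f = 616.5 N.
μ_s N = 0.49 × 964.9 = 472.8 N.
616.5 > 472.8 N → the steel block slides; f = μ_k N = 0.4×964.9 = 386 N.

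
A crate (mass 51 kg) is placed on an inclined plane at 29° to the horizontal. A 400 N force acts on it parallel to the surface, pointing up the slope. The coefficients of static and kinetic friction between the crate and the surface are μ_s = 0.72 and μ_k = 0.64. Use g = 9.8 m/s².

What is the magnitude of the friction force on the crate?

f ≈ 158 N (down the incline)

The normal reaction is N = m g cos θ = 437.1 N.
Parallel to the incline, ΣF = 0 gives f = m g sin θ − P = 242.3 − 400 = -157.7 N (up-slope positive).
The static-friction ceiling is μ_s N = 0.72 × 437.1 = 314.7 N.
Since |-157.7| ≤ 314.7 N, no slip — friction simply equals what equilibrium demands.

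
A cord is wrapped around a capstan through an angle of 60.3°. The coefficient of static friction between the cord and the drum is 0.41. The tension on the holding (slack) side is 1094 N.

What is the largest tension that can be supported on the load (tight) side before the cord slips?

T_max ≈ 1680 N

At impending slip the capstan equation gives T₂/T₁ = e^{μβ} with β in radians.
β = 60.3° × π/180 = 1.052 rad.
e^{μβ} = e^{0.41×1.052} = 1.54.
T₂ = T₁ · e^{μβ} = 1094 × 1.54 = 1680 N.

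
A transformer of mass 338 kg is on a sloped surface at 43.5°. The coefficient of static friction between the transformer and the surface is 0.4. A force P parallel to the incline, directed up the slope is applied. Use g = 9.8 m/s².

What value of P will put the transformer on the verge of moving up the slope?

At impending motion up the slope, friction acts down-slope at its limit: f = μ_s N.
P is parallel to the surface, so N = m g cos θ = 2400 N.
Along the incline: P = m g sin θ + μ_s N = 2280 + 0.4×2400 = 3240 N.

P ≈ 3240 N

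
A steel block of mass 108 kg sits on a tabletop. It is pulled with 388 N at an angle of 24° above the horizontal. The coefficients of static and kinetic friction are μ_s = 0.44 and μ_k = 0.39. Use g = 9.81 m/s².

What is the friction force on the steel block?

f ≈ 354 N

N = m g − P sin α = 1059 − 388×sin 24° = 901.7 N.
Horizontally, friction must balance P cos α = 354.5 N.
μ_s N = 0.44 × 901.7 = 396.7 N.
354.5 ≤ 396.7 N → static; friction equals the required 354 N.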